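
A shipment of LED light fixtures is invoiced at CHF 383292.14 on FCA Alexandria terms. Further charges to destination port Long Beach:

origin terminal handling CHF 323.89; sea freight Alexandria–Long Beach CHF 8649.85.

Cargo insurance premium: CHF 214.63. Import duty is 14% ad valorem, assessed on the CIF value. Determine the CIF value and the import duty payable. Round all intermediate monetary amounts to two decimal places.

CIF value: CHF 392480.51; import duty: CHF 54947.27

CIF = FCA price + pre-shipment costs + freight + insurance
CIF = 383292.14 + 323.89 + 8649.85 + 214.63 = 392480.51
Import duty = 392480.51 × 14% = 54947.27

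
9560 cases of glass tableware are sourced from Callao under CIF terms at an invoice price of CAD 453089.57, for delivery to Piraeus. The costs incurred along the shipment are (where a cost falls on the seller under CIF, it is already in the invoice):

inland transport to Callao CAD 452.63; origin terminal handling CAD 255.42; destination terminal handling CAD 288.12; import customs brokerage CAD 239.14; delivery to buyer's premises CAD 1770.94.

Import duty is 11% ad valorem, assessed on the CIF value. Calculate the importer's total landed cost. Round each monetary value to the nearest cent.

CIF: the seller pays costs through ocean freight and marine insurance to the destination port.
Already in the invoice (seller's account under CIF): inland to port, origin terminal — exclude.
The CIF price already equals the CIF value: 453089.57
Import duty = 453089.57 × 11% = 49839.85
Buyer bears: destination terminal 288.12 + brokerage 239.14 + delivery 1770.94 + duty 49839.85 = 52138.05
Landed cost = invoice 453089.57 + 52138.05 = 505227.62

Total landed cost: CAD 505227.62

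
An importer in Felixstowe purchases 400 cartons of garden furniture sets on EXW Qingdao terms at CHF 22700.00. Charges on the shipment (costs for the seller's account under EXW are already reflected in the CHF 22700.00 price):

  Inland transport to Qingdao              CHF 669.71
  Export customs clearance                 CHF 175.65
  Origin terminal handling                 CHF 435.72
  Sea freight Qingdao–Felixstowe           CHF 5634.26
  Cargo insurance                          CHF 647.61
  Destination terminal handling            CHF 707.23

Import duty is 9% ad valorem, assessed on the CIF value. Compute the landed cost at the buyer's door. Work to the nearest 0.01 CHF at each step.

EXW: the seller makes goods available at their premises; the buyer bears all onward costs.
CIF value = EXW price + inland to port + export clearance + origin terminal + freight + insurance = 22700.00 + 669.71 + 175.65 + 435.72 + 5634.26 + 647.61 = 30262.95
Import duty = 30262.95 × 9% = 2723.67
Buyer bears: inland to port 669.71 + export clearance 175.65 + origin terminal 435.72 + freight 5634.26 + insurance 647.61 + destination terminal 707.23 + duty 2723.67 = 10993.85
Landed cost = invoice 22700.00 + 10993.85 = 33693.85

Total landed cost: CHF 33693.85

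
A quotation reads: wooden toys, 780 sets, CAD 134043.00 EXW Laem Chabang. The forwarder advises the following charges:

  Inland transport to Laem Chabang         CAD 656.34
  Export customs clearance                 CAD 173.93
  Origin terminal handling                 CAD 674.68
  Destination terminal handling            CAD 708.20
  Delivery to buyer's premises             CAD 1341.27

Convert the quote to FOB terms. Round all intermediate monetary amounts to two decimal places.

FOB price: CAD 135547.95

Not relevant to the conversion: destination terminal, delivery — on the buyer under both terms; not part of either seller's price.
From EXW to FOB, the seller additionally bears: inland to port, export clearance, origin terminal.
FOB price = 134043.00 + 656.34 + 173.93 + 674.68 = 135547.95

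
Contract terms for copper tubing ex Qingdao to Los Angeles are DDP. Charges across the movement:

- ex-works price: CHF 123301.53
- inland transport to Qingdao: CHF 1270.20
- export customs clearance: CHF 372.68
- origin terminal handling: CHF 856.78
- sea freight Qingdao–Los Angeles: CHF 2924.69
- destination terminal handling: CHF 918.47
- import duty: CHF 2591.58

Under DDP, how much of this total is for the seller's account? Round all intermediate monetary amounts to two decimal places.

Seller's account: CHF 132235.93

DDP: the seller bears all costs including import duty.
Seller's account: goods 123301.53 + inland to port 1270.20 + export clearance 372.68 + origin terminal 856.78 + freight 2924.69 + destination terminal 918.47 + duty 2591.58 = 132235.93
Buyer's account: 0.00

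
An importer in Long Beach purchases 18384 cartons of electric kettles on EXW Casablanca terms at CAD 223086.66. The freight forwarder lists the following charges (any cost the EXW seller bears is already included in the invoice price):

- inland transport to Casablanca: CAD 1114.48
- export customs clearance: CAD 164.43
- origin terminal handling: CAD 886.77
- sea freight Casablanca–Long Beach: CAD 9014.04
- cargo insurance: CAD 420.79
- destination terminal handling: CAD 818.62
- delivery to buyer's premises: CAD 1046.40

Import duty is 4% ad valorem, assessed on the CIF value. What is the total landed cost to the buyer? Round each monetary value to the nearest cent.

EXW: the seller makes goods available at their premises; the buyer bears all onward costs.
CIF value = EXW price + inland to port + export clearance + origin terminal + freight + insurance = 223086.66 + 1114.48 + 164.43 + 886.77 + 9014.04 + 420.79 = 234687.17
Import duty = 234687.17 × 4% = 9387.49
Buyer bears: inland to port 1114.48 + export clearance 164.43 + origin terminal 886.77 + freight 9014.04 + insurance 420.79 + destination terminal 818.62 + delivery 1046.40 + duty 9387.49 = 22853.02
Landed cost = invoice 223086.66 + 22853.02 = 245939.68

Total landed cost: CAD 245939.68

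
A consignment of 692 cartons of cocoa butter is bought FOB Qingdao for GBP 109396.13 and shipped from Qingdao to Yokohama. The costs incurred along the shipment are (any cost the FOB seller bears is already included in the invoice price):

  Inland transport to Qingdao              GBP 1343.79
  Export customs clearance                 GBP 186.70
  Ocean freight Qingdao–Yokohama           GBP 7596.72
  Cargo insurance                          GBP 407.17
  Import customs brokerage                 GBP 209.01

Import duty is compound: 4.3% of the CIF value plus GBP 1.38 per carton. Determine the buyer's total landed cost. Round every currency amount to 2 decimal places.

FOB: the seller bears costs until goods are on board at the origin port; the buyer bears freight, insurance and all costs thereafter.
Already in the invoice (seller's account under FOB): inland to port, export clearance — exclude.
CIF value = FOB price + freight + insurance = 109396.13 + 7596.72 + 407.17 = 117400.02
Ad valorem component: 117400.02 × 4.3% = 5048.20
Specific component: 692 × 1.38 = 954.96
Import duty = 5048.20 + 954.96 = 6003.16
Buyer bears: freight 7596.72 + insurance 407.17 + brokerage 209.01 + duty 6003.16 = 14216.06
Landed cost = invoice 109396.13 + 14216.06 = 123612.19

Total landed cost: GBP 123612.19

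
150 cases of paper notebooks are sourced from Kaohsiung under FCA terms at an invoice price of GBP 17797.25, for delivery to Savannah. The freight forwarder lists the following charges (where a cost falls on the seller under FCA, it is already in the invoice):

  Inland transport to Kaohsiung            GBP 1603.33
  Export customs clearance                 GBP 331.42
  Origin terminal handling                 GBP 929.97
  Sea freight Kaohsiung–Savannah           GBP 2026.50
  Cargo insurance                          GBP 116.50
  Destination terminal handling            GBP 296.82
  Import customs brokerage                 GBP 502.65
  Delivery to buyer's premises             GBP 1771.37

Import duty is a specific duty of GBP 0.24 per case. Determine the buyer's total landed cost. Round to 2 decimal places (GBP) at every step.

FCA: the seller delivers export-cleared goods to the carrier; the buyer bears costs from that point.
Already in the invoice (seller's account under FCA): inland to port, export clearance — exclude.
CIF value = FCA price + origin terminal + freight + insurance = 17797.25 + 929.97 + 2026.50 + 116.50 = 20870.22
Import duty = 150 × 0.24 = 36.00
Buyer bears: origin terminal 929.97 + freight 2026.50 + insurance 116.50 + destination terminal 296.82 + brokerage 502.65 + delivery 1771.37 + duty 36.00 = 5679.81
Landed cost = invoice 17797.25 + 5679.81 = 23477.06

Total landed cost: GBP 23477.06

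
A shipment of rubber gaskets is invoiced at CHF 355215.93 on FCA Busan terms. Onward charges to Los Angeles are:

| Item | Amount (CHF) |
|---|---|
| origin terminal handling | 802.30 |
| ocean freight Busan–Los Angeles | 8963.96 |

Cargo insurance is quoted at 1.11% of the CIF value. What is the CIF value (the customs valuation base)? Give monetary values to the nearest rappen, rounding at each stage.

Let C be the CIF value. C = FCA price + pre-shipment costs + freight + 1.11% × C
C − 1.11% × C = 355215.93 + 802.30 + 8963.96
0.9889 × C = 364982.19
C = 364982.19 / 0.9889 = 369078.97
Insurance premium = 1.11% × 369078.97 = 4096.78

CIF value: CHF 369078.97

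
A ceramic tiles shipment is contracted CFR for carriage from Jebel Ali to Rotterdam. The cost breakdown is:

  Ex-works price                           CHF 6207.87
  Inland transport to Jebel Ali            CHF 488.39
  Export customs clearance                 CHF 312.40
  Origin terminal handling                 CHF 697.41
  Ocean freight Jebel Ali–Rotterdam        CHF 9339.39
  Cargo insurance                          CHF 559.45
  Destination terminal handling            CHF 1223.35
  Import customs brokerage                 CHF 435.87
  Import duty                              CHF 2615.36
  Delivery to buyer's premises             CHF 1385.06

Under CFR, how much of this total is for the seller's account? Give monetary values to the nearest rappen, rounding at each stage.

Seller's account: CHF 17045.46

CFR: the seller pays costs through ocean freight to the destination port, but not insurance.
Seller's account: goods 6207.87 + inland to port 488.39 + export clearance 312.40 + origin terminal 697.41 + freight 9339.39 = 17045.46
Buyer's account: insurance 559.45 + destination terminal 1223.35 + brokerage 435.87 + duty 2615.36 + delivery 1385.06 = 6219.09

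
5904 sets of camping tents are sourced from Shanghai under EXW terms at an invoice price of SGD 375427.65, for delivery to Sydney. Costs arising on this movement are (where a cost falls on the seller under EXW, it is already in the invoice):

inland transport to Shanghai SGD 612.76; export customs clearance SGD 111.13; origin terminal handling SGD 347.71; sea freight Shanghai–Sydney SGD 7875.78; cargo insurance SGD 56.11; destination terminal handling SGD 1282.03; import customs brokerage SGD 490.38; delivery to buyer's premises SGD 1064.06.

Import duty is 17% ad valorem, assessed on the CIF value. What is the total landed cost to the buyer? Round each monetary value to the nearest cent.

EXW: the seller makes goods available at their premises; the buyer bears all onward costs.
CIF value = EXW price + inland to port + export clearance + origin terminal + freight + insurance = 375427.65 + 612.76 + 111.13 + 347.71 + 7875.78 + 56.11 = 384431.14
Import duty = 384431.14 × 17% = 65353.29
Buyer bears: inland to port 612.76 + export clearance 111.13 + origin terminal 347.71 + freight 7875.78 + insurance 56.11 + destination terminal 1282.03 + brokerage 490.38 + delivery 1064.06 + duty 65353.29 = 77193.25
Landed cost = invoice 375427.65 + 77193.25 = 452620.90

Total landed cost: SGD 452620.90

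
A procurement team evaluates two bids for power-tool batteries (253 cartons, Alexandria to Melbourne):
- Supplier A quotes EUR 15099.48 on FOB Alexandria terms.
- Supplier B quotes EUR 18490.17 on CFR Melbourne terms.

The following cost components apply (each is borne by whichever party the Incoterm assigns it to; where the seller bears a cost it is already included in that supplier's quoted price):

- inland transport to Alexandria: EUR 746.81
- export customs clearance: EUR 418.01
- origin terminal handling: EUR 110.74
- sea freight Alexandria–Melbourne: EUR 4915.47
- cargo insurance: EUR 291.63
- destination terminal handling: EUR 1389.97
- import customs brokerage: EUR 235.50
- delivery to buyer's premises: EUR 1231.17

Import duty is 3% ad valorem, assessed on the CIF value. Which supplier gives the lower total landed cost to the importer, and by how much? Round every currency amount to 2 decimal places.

Supplier A (FOB):
CIF value = FOB price + freight + insurance = 15099.48 + 4915.47 + 291.63 = 20306.58
Import duty = 20306.58 × 3% = 609.20
Buyer bears (A): 4915.47 + 291.63 + 1389.97 + 235.50 + 1231.17 = 8063.74
Landed cost (A) = invoice 15099.48 + 8063.74 + duty 609.20 = 23772.42
Supplier B (CFR):
CIF value = CFR price + insurance = 18490.17 + 291.63 = 18781.80
Import duty = 18781.80 × 3% = 563.45
Buyer bears (B): 291.63 + 1389.97 + 235.50 + 1231.17 = 3148.27
Landed cost (B) = invoice 18490.17 + 3148.27 + duty 563.45 = 22201.89
Difference = |23772.42 − 22201.89| = 1570.53

Supplier B is cheaper by EUR 1570.53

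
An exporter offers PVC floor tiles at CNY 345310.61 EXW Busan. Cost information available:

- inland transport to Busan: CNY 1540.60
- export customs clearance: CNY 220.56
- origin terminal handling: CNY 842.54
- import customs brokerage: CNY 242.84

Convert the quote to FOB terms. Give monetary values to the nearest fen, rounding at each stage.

FOB price: CNY 347914.31

Not relevant to the conversion: brokerage — on the buyer under both terms; not part of either seller's price.
From EXW to FOB, the seller additionally bears: inland to port, export clearance, origin terminal.
FOB price = 345310.61 + 1540.60 + 220.56 + 842.54 = 347914.31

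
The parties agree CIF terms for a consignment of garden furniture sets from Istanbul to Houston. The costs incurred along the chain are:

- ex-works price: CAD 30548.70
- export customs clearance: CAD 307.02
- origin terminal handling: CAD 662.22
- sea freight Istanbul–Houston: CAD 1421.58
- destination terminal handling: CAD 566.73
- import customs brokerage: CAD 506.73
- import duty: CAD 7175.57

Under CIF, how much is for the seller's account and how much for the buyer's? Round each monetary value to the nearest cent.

CIF: the seller pays costs through ocean freight and marine insurance to the destination port.
Seller's account: goods 30548.70 + export clearance 307.02 + origin terminal 662.22 + freight 1421.58 = 32939.52
Buyer's account: destination terminal 566.73 + brokerage 506.73 + duty 7175.57 = 8249.03

Seller: CAD 32939.52; buyer: CAD 8249.03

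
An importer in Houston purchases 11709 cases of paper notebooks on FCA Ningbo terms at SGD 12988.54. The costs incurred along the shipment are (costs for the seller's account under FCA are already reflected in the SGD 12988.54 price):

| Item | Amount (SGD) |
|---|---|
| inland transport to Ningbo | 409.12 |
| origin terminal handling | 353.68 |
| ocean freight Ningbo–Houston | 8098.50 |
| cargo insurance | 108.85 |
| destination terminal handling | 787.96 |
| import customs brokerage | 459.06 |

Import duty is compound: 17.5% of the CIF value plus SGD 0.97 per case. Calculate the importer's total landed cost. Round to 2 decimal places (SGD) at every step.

FCA: the seller delivers export-cleared goods to the carrier; the buyer bears costs from that point.
Already in the invoice (seller's account under FCA): inland to port — exclude.
CIF value = FCA price + origin terminal + freight + insurance = 12988.54 + 353.68 + 8098.50 + 108.85 = 21549.57
Ad valorem component: 21549.57 × 17.5% = 3771.17
Specific component: 11709 × 0.97 = 11357.73
Import duty = 3771.17 + 11357.73 = 15128.90
Buyer bears: origin terminal 353.68 + freight 8098.50 + insurance 108.85 + destination terminal 787.96 + brokerage 459.06 + duty 15128.90 = 24936.95
Landed cost = invoice 12988.54 + 24936.95 = 37925.49

Total landed cost: SGD 37925.49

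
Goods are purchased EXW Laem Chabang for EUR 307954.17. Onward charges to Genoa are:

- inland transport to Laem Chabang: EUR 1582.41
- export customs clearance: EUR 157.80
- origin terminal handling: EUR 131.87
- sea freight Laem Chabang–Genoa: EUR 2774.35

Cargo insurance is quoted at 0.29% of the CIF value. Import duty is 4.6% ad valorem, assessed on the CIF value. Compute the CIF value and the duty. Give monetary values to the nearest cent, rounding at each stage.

Let C be the CIF value. C = EXW price + pre-shipment costs + freight + 0.29% × C
C − 0.29% × C = 307954.17 + 1582.41 + 157.80 + 131.87 + 2774.35
0.9971 × C = 312600.60
C = 312600.60 / 0.9971 = 313509.78
Insurance premium = 0.29% × 313509.78 = 909.18
Import duty = 313509.78 × 4.6% = 14421.45

CIF value: EUR 313509.78; import duty: EUR 14421.45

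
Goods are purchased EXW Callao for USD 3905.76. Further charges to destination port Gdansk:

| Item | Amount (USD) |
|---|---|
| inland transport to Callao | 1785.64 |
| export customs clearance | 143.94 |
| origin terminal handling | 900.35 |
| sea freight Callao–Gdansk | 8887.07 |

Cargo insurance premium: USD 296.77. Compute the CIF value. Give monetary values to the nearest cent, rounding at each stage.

CIF = EXW price + pre-shipment costs + freight + insurance
CIF = 3905.76 + 1785.64 + 143.94 + 900.35 + 8887.07 + 296.77 = 15919.53

CIF value: USD 15919.53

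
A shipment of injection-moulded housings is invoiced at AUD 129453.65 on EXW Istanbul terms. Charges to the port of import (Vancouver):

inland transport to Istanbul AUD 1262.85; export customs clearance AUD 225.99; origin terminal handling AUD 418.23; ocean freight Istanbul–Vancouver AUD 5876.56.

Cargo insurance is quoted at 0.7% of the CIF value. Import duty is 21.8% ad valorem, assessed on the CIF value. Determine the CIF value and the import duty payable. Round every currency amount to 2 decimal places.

CIF value: AUD 138204.71; import duty: AUD 30128.63

Let C be the CIF value. C = EXW price + pre-shipment costs + freight + 0.7% × C
C − 0.7% × C = 129453.65 + 1262.85 + 225.99 + 418.23 + 5876.56
0.993 × C = 137237.28
C = 137237.28 / 0.993 = 138204.71
Insurance premium = 0.7% × 138204.71 = 967.43
Import duty = 138204.71 × 21.8% = 30128.63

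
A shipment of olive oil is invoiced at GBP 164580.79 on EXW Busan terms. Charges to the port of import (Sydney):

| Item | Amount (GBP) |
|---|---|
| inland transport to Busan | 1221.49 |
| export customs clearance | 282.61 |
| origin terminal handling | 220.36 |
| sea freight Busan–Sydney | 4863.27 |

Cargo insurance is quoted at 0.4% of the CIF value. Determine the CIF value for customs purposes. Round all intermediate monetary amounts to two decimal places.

Let C be the CIF value. C = EXW price + pre-shipment costs + freight + 0.4% × C
C − 0.4% × C = 164580.79 + 1221.49 + 282.61 + 220.36 + 4863.27
0.996 × C = 171168.52
C = 171168.52 / 0.996 = 171855.94
Insurance premium = 0.4% × 171855.94 = 687.42

CIF value: GBP 171855.94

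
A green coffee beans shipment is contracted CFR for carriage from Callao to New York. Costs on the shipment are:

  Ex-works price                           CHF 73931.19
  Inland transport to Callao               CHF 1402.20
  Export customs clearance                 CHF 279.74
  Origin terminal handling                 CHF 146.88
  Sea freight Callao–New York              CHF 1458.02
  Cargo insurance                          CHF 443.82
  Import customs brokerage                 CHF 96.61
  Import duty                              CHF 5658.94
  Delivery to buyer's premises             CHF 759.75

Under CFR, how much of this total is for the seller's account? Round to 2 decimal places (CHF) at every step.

Seller's account: CHF 77218.03

CFR: the seller pays costs through ocean freight to the destination port, but not insurance.
Seller's account: goods 73931.19 + inland to port 1402.20 + export clearance 279.74 + origin terminal 146.88 + freight 1458.02 = 77218.03
Buyer's account: insurance 443.82 + brokerage 96.61 + duty 5658.94 + delivery 759.75 = 6959.12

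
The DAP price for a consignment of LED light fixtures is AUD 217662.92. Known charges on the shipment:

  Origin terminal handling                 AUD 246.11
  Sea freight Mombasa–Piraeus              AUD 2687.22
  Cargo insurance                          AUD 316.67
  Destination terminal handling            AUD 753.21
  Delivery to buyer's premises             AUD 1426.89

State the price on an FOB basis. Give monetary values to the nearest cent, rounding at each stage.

FOB price: AUD 212478.93

Not relevant to the conversion: origin terminal — on the seller under both DAP and FOB; already in the DAP price and stays in the FOB price.
From DAP to FOB, the seller no longer bears: freight, insurance, destination terminal, delivery.
FOB price = 217662.92 − 2687.22 − 316.67 − 753.21 − 1426.89 = 212478.93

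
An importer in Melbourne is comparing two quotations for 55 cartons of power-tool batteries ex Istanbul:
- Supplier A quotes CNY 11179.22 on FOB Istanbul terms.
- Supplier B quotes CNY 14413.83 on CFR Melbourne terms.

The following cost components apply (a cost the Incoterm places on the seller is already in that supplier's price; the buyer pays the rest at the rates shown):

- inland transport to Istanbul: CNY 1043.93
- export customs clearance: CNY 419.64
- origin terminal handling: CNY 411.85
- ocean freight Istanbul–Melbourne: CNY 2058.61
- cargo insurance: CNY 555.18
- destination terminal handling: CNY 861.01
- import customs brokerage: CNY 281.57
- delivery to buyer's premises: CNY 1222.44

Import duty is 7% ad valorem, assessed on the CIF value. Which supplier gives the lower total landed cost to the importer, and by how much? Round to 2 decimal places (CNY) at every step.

Supplier A is cheaper by CNY 1258.32

Supplier A (FOB):
CIF value = FOB price + freight + insurance = 11179.22 + 2058.61 + 555.18 = 13793.01
Import duty = 13793.01 × 7% = 965.51
Buyer bears (A): 2058.61 + 555.18 + 861.01 + 281.57 + 1222.44 = 4978.81
Landed cost (A) = invoice 11179.22 + 4978.81 + duty 965.51 = 17123.54
Supplier B (CFR):
CIF value = CFR price + insurance = 14413.83 + 555.18 = 14969.01
Import duty = 14969.01 × 7% = 1047.83
Buyer bears (B): 555.18 + 861.01 + 281.57 + 1222.44 = 2920.20
Landed cost (B) = invoice 14413.83 + 2920.20 + duty 1047.83 = 18381.86
Difference = |17123.54 − 18381.86| = 1258.32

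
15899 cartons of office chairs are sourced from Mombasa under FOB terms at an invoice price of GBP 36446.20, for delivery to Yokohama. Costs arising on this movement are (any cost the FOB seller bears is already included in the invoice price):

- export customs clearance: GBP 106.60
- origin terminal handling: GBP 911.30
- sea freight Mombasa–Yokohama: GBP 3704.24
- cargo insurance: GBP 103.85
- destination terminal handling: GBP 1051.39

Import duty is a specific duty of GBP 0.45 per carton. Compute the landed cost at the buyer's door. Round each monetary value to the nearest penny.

Total landed cost: GBP 48460.23

FOB: the seller bears costs until goods are on board at the origin port; the buyer bears freight, insurance and all costs thereafter.
Already in the invoice (seller's account under FOB): export clearance, origin terminal — exclude.
CIF value = FOB price + freight + insurance = 36446.20 + 3704.24 + 103.85 = 40254.29
Import duty = 15899 × 0.45 = 7154.55
Buyer bears: freight 3704.24 + insurance 103.85 + destination terminal 1051.39 + duty 7154.55 = 12014.03
Landed cost = invoice 36446.20 + 12014.03 = 48460.23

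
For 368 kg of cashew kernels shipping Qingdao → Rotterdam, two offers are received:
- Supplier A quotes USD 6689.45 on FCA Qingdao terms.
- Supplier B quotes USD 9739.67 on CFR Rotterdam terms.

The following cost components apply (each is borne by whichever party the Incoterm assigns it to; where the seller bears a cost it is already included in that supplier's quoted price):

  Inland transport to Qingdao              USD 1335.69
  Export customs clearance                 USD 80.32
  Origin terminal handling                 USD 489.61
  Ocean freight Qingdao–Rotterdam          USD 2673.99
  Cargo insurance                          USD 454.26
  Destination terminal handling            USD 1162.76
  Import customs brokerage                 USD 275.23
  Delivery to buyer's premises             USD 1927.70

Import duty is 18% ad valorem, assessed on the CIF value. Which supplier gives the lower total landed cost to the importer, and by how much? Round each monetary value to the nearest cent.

Supplier A (FCA):
CIF value = FCA price + origin terminal + freight + insurance = 6689.45 + 489.61 + 2673.99 + 454.26 = 10307.31
Import duty = 10307.31 × 18% = 1855.32
Buyer bears (A): 489.61 + 2673.99 + 454.26 + 1162.76 + 275.23 + 1927.70 = 6983.55
Landed cost (A) = invoice 6689.45 + 6983.55 + duty 1855.32 = 15528.32
Supplier B (CFR):
CIF value = CFR price + insurance = 9739.67 + 454.26 = 10193.93
Import duty = 10193.93 × 18% = 1834.91
Buyer bears (B): 454.26 + 1162.76 + 275.23 + 1927.70 = 3819.95
Landed cost (B) = invoice 9739.67 + 3819.95 + duty 1834.91 = 15394.53
Difference = |15528.32 − 15394.53| = 133.79

Supplier B is cheaper by USD 133.79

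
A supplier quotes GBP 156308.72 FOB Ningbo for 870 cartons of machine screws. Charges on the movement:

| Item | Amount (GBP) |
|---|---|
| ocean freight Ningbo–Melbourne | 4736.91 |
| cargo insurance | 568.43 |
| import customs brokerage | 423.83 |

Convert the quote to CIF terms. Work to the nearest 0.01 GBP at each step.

Not relevant to the conversion: brokerage — on the buyer under both terms; not part of either seller's price.
From FOB to CIF, the seller additionally bears: freight, insurance.
CIF price = 156308.72 + 4736.91 + 568.43 = 161614.06

CIF price: GBP 161614.06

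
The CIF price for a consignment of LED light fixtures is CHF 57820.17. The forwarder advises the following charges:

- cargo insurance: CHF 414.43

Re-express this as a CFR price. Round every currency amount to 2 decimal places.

CFR price: CHF 57405.74

From CIF to CFR, the seller no longer bears: insurance.
CFR price = 57820.17 − 414.43 = 57405.74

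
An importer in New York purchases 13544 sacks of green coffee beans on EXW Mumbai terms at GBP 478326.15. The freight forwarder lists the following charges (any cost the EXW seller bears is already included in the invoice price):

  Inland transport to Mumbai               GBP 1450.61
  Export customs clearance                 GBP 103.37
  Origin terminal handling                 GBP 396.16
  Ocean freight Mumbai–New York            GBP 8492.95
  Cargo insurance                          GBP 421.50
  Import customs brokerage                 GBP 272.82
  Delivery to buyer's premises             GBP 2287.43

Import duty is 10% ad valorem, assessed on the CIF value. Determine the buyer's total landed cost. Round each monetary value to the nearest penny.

Total landed cost: GBP 540670.06

EXW: the seller makes goods available at their premises; the buyer bears all onward costs.
CIF value = EXW price + inland to port + export clearance + origin terminal + freight + insurance = 478326.15 + 1450.61 + 103.37 + 396.16 + 8492.95 + 421.50 = 489190.74
Import duty = 489190.74 × 10% = 48919.07
Buyer bears: inland to port 1450.61 + export clearance 103.37 + origin terminal 396.16 + freight 8492.95 + insurance 421.50 + brokerage 272.82 + delivery 2287.43 + duty 48919.07 = 62343.91
Landed cost = invoice 478326.15 + 62343.91 = 540670.06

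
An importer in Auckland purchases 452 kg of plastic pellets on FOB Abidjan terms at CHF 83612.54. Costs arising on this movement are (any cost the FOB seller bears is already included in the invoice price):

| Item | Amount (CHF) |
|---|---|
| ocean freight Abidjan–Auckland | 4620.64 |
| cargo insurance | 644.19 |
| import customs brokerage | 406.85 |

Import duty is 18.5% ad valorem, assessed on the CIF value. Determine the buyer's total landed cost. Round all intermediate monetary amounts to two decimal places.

FOB: the seller bears costs until goods are on board at the origin port; the buyer bears freight, insurance and all costs thereafter.
CIF value = FOB price + freight + insurance = 83612.54 + 4620.64 + 644.19 = 88877.37
Import duty = 88877.37 × 18.5% = 16442.31
Buyer bears: freight 4620.64 + insurance 644.19 + brokerage 406.85 + duty 16442.31 = 22113.99
Landed cost = invoice 83612.54 + 22113.99 = 105726.53

Total landed cost: CHF 105726.53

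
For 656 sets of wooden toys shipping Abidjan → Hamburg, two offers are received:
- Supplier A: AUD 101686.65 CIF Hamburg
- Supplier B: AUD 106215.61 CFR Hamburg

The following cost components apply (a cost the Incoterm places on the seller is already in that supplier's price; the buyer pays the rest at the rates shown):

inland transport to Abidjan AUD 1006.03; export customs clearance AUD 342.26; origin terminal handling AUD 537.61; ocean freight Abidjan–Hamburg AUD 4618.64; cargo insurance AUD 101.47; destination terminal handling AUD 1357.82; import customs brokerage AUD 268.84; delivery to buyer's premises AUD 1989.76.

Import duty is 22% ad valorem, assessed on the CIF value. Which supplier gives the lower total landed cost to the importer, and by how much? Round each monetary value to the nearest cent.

Supplier A (CIF):
The CIF price already equals the CIF value: 101686.65
Import duty = 101686.65 × 22% = 22371.06
Buyer bears (A): 1357.82 + 268.84 + 1989.76 = 3616.42
Landed cost (A) = invoice 101686.65 + 3616.42 + duty 22371.06 = 127674.13
Supplier B (CFR):
CIF value = CFR price + insurance = 106215.61 + 101.47 = 106317.08
Import duty = 106317.08 × 22% = 23389.76
Buyer bears (B): 101.47 + 1357.82 + 268.84 + 1989.76 = 3717.89
Landed cost (B) = invoice 106215.61 + 3717.89 + duty 23389.76 = 133323.26
Difference = |127674.13 − 133323.26| = 5649.13

Supplier A is cheaper by AUD 5649.13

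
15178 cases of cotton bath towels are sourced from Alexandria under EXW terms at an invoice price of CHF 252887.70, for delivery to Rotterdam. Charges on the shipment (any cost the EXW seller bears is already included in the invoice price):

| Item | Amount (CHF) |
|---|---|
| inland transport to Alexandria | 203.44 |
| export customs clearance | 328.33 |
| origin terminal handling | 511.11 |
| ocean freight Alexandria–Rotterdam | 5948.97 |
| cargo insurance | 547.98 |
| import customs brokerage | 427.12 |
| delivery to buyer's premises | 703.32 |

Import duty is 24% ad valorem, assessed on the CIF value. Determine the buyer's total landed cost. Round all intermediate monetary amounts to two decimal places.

EXW: the seller makes goods available at their premises; the buyer bears all onward costs.
CIF value = EXW price + inland to port + export clearance + origin terminal + freight + insurance = 252887.70 + 203.44 + 328.33 + 511.11 + 5948.97 + 547.98 = 260427.53
Import duty = 260427.53 × 24% = 62502.61
Buyer bears: inland to port 203.44 + export clearance 328.33 + origin terminal 511.11 + freight 5948.97 + insurance 547.98 + brokerage 427.12 + delivery 703.32 + duty 62502.61 = 71172.88
Landed cost = invoice 252887.70 + 71172.88 = 324060.58

Total landed cost: CHF 324060.58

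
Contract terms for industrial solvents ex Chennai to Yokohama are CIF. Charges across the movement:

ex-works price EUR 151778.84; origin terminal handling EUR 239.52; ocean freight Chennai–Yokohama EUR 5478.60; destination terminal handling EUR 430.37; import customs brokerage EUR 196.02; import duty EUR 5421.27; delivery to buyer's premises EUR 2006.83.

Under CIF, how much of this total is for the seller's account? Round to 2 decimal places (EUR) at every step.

CIF: the seller pays costs through ocean freight and marine insurance to the destination port.
Seller's account: goods 151778.84 + origin terminal 239.52 + freight 5478.60 = 157496.96
Buyer's account: destination terminal 430.37 + brokerage 196.02 + duty 5421.27 + delivery 2006.83 = 8054.49

Seller's account: EUR 157496.96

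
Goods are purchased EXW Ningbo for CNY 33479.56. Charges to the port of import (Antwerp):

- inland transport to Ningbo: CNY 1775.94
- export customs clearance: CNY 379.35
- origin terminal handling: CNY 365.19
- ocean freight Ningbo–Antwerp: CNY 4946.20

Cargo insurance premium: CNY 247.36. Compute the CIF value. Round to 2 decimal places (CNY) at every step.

CIF value: CNY 41193.60

CIF = EXW price + pre-shipment costs + freight + insurance
CIF = 33479.56 + 1775.94 + 379.35 + 365.19 + 4946.20 + 247.36 = 41193.60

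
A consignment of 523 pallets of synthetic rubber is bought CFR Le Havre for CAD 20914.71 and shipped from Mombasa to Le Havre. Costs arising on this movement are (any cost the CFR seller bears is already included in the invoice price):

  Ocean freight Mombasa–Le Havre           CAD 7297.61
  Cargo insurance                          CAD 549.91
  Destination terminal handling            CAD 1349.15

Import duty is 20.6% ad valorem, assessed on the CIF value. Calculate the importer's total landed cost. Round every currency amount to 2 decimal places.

CFR: the seller pays costs through ocean freight to the destination port, but not insurance.
Already in the invoice (seller's account under CFR): freight — exclude.
CIF value = CFR price + insurance = 20914.71 + 549.91 = 21464.62
Import duty = 21464.62 × 20.6% = 4421.71
Buyer bears: insurance 549.91 + destination terminal 1349.15 + duty 4421.71 = 6320.77
Landed cost = invoice 20914.71 + 6320.77 = 27235.48

Total landed cost: CAD 27235.48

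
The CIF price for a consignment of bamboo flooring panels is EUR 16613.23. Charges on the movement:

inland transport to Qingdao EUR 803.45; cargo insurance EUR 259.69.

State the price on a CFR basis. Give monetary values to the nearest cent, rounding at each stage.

CFR price: EUR 16353.54

Not relevant to the conversion: inland to port — on the seller under both CIF and CFR; already in the CIF price and stays in the CFR price.
From CIF to CFR, the seller no longer bears: insurance.
CFR price = 16613.23 − 259.69 = 16353.54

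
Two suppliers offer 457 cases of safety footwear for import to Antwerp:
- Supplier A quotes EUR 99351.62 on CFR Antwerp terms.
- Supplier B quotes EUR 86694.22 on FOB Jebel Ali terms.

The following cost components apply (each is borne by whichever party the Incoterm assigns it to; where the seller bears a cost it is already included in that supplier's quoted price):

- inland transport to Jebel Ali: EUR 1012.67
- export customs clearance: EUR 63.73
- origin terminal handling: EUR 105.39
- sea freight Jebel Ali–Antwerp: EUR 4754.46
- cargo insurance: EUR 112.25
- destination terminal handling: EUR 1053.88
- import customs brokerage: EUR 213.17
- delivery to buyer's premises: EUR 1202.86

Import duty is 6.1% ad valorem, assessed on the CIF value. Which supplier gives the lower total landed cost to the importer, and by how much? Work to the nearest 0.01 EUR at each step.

Supplier B is cheaper by EUR 8385.02

Supplier A (CFR):
CIF value = CFR price + insurance = 99351.62 + 112.25 = 99463.87
Import duty = 99463.87 × 6.1% = 6067.30
Buyer bears (A): 112.25 + 1053.88 + 213.17 + 1202.86 = 2582.16
Landed cost (A) = invoice 99351.62 + 2582.16 + duty 6067.30 = 108001.08
Supplier B (FOB):
CIF value = FOB price + freight + insurance = 86694.22 + 4754.46 + 112.25 = 91560.93
Import duty = 91560.93 × 6.1% = 5585.22
Buyer bears (B): 4754.46 + 112.25 + 1053.88 + 213.17 + 1202.86 = 7336.62
Landed cost (B) = invoice 86694.22 + 7336.62 + duty 5585.22 = 99616.06
Difference = |108001.08 − 99616.06| = 8385.02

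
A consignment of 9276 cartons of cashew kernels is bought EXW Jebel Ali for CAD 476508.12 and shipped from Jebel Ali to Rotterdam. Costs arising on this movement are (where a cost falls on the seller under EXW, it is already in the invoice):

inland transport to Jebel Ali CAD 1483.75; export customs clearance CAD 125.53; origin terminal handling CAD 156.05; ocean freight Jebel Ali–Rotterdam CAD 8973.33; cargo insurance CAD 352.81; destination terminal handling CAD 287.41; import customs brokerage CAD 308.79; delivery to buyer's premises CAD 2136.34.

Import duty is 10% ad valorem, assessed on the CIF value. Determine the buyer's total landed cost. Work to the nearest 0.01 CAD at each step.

EXW: the seller makes goods available at their premises; the buyer bears all onward costs.
CIF value = EXW price + inland to port + export clearance + origin terminal + freight + insurance = 476508.12 + 1483.75 + 125.53 + 156.05 + 8973.33 + 352.81 = 487599.59
Import duty = 487599.59 × 10% = 48759.96
Buyer bears: inland to port 1483.75 + export clearance 125.53 + origin terminal 156.05 + freight 8973.33 + insurance 352.81 + destination terminal 287.41 + brokerage 308.79 + delivery 2136.34 + duty 48759.96 = 62583.97
Landed cost = invoice 476508.12 + 62583.97 = 539092.09

Total landed cost: CAD 539092.09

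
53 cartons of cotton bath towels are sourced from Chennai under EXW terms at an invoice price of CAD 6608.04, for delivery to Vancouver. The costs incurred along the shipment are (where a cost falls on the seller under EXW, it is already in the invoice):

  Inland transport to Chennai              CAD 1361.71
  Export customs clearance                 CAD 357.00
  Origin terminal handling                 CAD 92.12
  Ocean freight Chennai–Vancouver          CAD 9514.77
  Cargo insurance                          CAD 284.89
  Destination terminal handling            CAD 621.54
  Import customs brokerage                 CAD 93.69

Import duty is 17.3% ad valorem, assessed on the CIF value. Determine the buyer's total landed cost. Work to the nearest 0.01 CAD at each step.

EXW: the seller makes goods available at their premises; the buyer bears all onward costs.
CIF value = EXW price + inland to port + export clearance + origin terminal + freight + insurance = 6608.04 + 1361.71 + 357.00 + 92.12 + 9514.77 + 284.89 = 18218.53
Import duty = 18218.53 × 17.3% = 3151.81
Buyer bears: inland to port 1361.71 + export clearance 357.00 + origin terminal 92.12 + freight 9514.77 + insurance 284.89 + destination terminal 621.54 + brokerage 93.69 + duty 3151.81 = 15477.53
Landed cost = invoice 6608.04 + 15477.53 = 22085.57

Total landed cost: CAD 22085.57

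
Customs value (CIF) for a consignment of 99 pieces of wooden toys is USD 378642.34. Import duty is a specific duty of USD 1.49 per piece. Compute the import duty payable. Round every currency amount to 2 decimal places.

Import duty = 99 × 1.49 = 147.51

Import duty: USD 147.51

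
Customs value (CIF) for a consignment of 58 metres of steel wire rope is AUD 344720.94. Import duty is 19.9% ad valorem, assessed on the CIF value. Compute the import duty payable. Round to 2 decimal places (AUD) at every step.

Import duty = 344720.94 × 19.9% = 68599.47

Import duty: AUD 68599.47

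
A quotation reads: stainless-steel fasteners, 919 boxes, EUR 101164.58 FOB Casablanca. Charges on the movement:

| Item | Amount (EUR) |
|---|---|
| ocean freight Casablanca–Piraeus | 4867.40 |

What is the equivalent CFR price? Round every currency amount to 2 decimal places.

CFR price: EUR 106031.98

From FOB to CFR, the seller additionally bears: freight.
CFR price = 101164.58 + 4867.40 = 106031.98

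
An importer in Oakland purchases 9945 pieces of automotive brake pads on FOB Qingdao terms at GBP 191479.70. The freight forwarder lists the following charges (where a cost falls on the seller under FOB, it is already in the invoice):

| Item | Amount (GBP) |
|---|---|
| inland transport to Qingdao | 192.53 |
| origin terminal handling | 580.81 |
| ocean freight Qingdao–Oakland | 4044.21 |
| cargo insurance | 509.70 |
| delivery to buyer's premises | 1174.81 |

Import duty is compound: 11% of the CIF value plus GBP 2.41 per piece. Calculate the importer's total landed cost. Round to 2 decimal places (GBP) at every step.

Total landed cost: GBP 242739.57

FOB: the seller bears costs until goods are on board at the origin port; the buyer bears freight, insurance and all costs thereafter.
Already in the invoice (seller's account under FOB): inland to port, origin terminal — exclude.
CIF value = FOB price + freight + insurance = 191479.70 + 4044.21 + 509.70 = 196033.61
Ad valorem component: 196033.61 × 11% = 21563.70
Specific component: 9945 × 2.41 = 23967.45
Import duty = 21563.70 + 23967.45 = 45531.15
Buyer bears: freight 4044.21 + insurance 509.70 + delivery 1174.81 + duty 45531.15 = 51259.87
Landed cost = invoice 191479.70 + 51259.87 = 242739.57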